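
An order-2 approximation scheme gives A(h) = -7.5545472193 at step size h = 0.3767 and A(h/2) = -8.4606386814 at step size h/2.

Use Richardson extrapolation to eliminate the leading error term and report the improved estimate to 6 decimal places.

-8.762669

The method has order 2: 2^2 = 4.
4*(-8.4606386814) = -33.8425547256; subtract (-7.5545472193) → -26.2880075063
Denominator 4 − 1 = 3.
So the Richardson estimate is -8.7626691688.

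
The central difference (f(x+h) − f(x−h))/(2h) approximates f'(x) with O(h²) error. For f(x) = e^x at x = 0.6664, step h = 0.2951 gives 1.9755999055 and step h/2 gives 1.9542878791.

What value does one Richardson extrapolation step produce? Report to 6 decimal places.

1.947184

Error is O(h^2); halving h shrinks it by 2^2 = 4.
Difference of the inputs: 1.9542878791 − 1.9755999055 = -0.0213120264
Divide by 2^2 − 1 = 3: (-0.0213120264)/3 = -0.0071040088
R = 1.9542878791 − 0.0071040088 = 1.9471838703
Shift from A(h/2): −0.0071040088.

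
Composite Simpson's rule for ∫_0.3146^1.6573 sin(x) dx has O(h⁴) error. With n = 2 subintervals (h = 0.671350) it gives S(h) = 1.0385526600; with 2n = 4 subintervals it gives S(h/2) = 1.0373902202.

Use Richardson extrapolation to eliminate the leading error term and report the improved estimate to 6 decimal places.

1.037313

Error is O(h^4); halving h shrinks it by 2^4 = 16.
Difference of the inputs: 1.0373902202 − 1.0385526600 = -0.0011624398
Divide by 2^4 − 1 = 15: (-0.0011624398)/15 = -0.0000774960
R = A(h/2) + (A(h/2) − A(h))/15 = 1.0373902202 − 0.0000774960 = 1.0373127242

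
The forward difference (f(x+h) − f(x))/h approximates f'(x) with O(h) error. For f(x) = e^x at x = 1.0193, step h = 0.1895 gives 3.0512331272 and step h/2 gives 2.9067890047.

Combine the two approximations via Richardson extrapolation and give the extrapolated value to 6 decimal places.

2.762345

Method order is 1; weight 2^1 = 2.
2^1×A(h/2) = 5.8135780094; minus A(h) gives 2.7623448822.
Divide by 2^1 − 1 = 1.
Extrapolated: 2.7623448822 / 1 = 2.7623448822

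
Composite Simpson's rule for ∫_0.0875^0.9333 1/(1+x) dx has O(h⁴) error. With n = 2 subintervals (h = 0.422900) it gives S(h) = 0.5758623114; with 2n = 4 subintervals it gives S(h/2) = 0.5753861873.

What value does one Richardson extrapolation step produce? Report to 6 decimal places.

0.575354

Order 4 gives 2^r = 16 and 2^r − 1 = 15.
Top: 16(0.5753861873) − (0.5758623114) = 8.6303166854
Denominator 16 − 1 = 15.
Result: 0.5753544457
Shift from A(h/2): −0.0000317416.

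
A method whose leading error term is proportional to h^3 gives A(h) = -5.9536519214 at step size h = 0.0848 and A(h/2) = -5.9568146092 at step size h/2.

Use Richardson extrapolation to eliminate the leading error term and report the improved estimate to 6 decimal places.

-5.957266

Method order is 3; weight 2^3 = 8.
A(h/2) − A(h) = -5.9568146092 − (-5.9536519214) = -0.0031626878
Divide by 2^3 − 1 = 7: (-0.0031626878)/7 = -0.0004518125
R = -5.9568146092 − 0.0004518125 = -5.9572664217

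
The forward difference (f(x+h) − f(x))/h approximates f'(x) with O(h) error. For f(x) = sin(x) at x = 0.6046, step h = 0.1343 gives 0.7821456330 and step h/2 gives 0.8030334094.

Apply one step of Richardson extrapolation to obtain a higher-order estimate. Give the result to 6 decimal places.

r = 1, so 2^r = 2.
Weighted: 1.6060668188 − 0.7821456330 = 0.8239211858
Divide by 2^1 − 1 = 1.
Extrapolated: 0.8239211858 / 1 = 0.8239211858

0.823921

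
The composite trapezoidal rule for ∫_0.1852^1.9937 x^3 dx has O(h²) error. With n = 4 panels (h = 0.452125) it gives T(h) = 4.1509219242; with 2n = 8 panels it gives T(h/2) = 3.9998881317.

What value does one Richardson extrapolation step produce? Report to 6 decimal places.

Order 2 gives 2^r = 4 and 2^r − 1 = 3.
2^2 × A(h/2) = 15.9995525268; minus A(h) gives 11.8486306026.
Divide by 2^2 − 1 = 3.
R = 11.8486306026/3 = 3.9495435342

3.949544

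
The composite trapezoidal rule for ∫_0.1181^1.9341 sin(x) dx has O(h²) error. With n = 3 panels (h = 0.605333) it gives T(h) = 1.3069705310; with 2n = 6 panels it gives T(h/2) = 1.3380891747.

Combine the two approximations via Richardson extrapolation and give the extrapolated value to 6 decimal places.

Error is O(h^2); halving h shrinks it by 2^2 = 4.
4×1.3380891747 = 5.3523566988; subtract 1.3069705310 → 4.0453861678
Divide by 2^2 − 1 = 3.
So the Richardson estimate is 1.3484620559.

1.348462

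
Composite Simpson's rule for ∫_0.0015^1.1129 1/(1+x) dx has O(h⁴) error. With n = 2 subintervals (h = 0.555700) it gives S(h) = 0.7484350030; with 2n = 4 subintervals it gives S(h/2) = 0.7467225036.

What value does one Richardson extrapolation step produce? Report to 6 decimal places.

The method has order 4: 2^4 = 16.
16*0.7467225036 − 0.7484350030 = 11.1991250546
R = 11.1991250546/15 = 0.7466083370

0.746608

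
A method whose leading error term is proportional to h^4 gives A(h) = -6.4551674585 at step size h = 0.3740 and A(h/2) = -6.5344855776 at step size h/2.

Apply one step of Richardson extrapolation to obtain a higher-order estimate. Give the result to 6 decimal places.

-6.539773

r = 4: numerator weight 16, denominator 15.
Top: 16(-6.5344855776) − (-6.4551674585) = -98.0966017831
Divide by 2^4 − 1 = 15.
(16*(-6.5344855776) − (-6.4551674585))/(16 − 1) = -6.5397734522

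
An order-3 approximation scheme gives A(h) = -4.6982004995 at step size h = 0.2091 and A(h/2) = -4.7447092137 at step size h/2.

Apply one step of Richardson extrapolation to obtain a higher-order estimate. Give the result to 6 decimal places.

r = 3: numerator weight 8, denominator 7.
8·(-4.7447092137) − (-4.6982004995) = -33.2594732101
R = (-33.2594732101)/7 = -4.7513533157

-4.751353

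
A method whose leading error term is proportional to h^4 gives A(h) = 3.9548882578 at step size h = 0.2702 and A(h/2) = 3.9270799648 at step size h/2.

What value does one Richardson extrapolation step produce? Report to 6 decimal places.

3.925226

Error is O(h^4); halving h shrinks it by 2^4 = 16.
Weighted: 62.8332794368 − 3.9548882578 = 58.8783911790
Denominator 16 − 1 = 15.
Extrapolated: 58.8783911790 / 15 = 3.9252260786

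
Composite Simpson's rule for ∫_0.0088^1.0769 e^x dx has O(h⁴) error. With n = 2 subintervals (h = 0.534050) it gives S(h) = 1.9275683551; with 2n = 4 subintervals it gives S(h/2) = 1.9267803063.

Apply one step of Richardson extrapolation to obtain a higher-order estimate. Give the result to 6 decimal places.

1.926728

The method has order 4: 2^4 = 16.
16 × 1.9267803063 = 30.8284849008; 30.8284849008 − 1.9275683551 = 28.9009165457
R = 28.9009165457/15 = 1.9267277697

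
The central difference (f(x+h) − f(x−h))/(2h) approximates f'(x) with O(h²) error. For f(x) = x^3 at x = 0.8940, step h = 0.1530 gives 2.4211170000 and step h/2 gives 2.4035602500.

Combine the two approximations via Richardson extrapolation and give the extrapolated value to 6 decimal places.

r = 2: numerator weight 4, denominator 3.
4×2.4035602500 = 9.6142410000; subtract 2.4211170000 → 7.1931240000
Denominator 4 − 1 = 3.
R = 7.1931240000/3 = 2.3977080000

2.397708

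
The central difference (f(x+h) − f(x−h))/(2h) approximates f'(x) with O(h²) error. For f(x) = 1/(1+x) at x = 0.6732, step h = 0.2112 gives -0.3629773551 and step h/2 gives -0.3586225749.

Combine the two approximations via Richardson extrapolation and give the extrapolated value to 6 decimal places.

Order 2 gives 2^r = 4 and 2^r − 1 = 3.
Top: 4(-0.3586225749) − (-0.3629773551) = -1.0715129445
Denominator 4 − 1 = 3.
(-1.0715129445) ÷ 3 = -0.3571709815

-0.357171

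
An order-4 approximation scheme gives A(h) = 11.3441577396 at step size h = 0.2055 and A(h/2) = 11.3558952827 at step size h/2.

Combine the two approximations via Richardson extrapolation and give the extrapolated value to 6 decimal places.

Error is O(h^4); halving h shrinks it by 2^4 = 16.
A(h/2) − A(h) = 11.3558952827 − 11.3441577396 = 0.0117375431
Correction (A(h/2) − A(h))/(16 − 1) = 0.0117375431/15 = 0.0007825029
R = 11.3558952827 + 0.0007825029 = 11.3566777856

11.356678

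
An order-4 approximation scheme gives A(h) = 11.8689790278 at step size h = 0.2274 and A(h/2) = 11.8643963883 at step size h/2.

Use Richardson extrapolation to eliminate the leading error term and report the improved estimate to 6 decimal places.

11.864091

Method order is 4; weight 2^4 = 16.
2^4·A(h/2) = 189.8303422128; minus A(h) gives 177.9613631850.
R = 177.9613631850/15 = 11.8640908790
Correction |R − A(h/2)| = 3.055e-04; gap |A(h/2) − A(h)| = 4.583e-03.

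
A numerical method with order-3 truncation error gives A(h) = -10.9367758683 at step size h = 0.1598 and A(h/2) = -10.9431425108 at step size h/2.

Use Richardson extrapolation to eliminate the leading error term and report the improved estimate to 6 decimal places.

Order 3 gives 2^r = 8 and 2^r − 1 = 7.
8·(-10.9431425108) − (-10.9367758683) = -76.6083642181
Divide by 2^3 − 1 = 7.
Extrapolated: (-76.6083642181) / 7 = -10.9440520312
Correction |R − A(h/2)| = 9.095e-04; gap |A(h/2) − A(h)| = 6.367e-03.

-10.944052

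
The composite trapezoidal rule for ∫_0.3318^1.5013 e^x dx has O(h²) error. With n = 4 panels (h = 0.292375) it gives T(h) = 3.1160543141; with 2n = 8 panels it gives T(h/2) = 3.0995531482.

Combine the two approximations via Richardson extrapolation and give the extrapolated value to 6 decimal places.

The method has order 2: 2^2 = 4.
2^2*A(h/2) = 12.3982125928; minus A(h) gives 9.2821582787.
Extrapolated: 9.2821582787 / 3 = 3.0940527596
Gap between inputs: 1.650e-02; correction applied: −0.0055003886.

3.094053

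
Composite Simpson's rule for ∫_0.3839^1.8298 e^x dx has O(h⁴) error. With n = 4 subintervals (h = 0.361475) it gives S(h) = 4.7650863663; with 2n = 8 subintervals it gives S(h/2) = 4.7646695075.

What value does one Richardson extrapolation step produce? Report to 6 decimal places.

With r = 4 the leading error scales as h^4, so the weight is 2^4 = 16.
Numerator 16*A(h/2) − A(h) = 16*4.7646695075 − 4.7650863663 = 71.4696257537
Denominator 16 − 1 = 15.
So the Richardson estimate is 4.7646417169.
Correction |R − A(h/2)| = 2.779e-05; gap |A(h/2) − A(h)| = 4.169e-04.

4.764642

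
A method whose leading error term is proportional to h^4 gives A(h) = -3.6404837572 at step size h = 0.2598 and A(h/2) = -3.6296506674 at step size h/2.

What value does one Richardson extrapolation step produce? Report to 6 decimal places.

-3.628928

With r = 4 the leading error scales as h^4, so the weight is 2^4 = 16.
Difference of the inputs: -3.6296506674 − (-3.6404837572) = 0.0108330898
Correction (A(h/2) − A(h))/(16 − 1) = 0.0108330898/15 = 0.0007222060
R = -3.6296506674 + 0.0007222060 = -3.6289284614
Shift from A(h/2): +0.0007222060.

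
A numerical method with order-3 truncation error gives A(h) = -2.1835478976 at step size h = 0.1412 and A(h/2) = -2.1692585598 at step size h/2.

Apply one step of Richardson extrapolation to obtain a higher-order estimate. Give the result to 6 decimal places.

r = 3, so 2^r = 8.
8*(-2.1692585598) = -17.3540684784; (-17.3540684784) − (-2.1835478976) = -15.1705205808
Denominator 8 − 1 = 7.
Result: -2.1672172258
Correction |R − A(h/2)| = 2.041e-03; gap |A(h/2) − A(h)| = 1.429e-02.

-2.167217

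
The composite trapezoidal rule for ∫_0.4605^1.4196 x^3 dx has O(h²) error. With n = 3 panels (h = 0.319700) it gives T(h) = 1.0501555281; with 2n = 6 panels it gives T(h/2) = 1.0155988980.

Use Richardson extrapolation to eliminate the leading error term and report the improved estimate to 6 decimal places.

1.004080

Leading term ∝ h^2; use weight 4 = 2^2.
Top: 4(1.0155988980) − (1.0501555281) = 3.0122400639
Denominator 4 − 1 = 3.
Extrapolated: 3.0122400639 / 3 = 1.0040800213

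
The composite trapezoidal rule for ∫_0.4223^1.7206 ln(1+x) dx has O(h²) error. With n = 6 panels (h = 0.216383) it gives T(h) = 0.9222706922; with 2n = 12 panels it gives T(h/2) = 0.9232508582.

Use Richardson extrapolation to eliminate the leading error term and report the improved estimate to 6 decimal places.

r = 2: numerator weight 4, denominator 3.
Difference of the inputs: 0.9232508582 − 0.9222706922 = 0.0009801660
Divide by 2^2 − 1 = 3: 0.0009801660/3 = 0.0003267220
R = 0.9232508582 + 0.0003267220 = 0.9235775802

0.923578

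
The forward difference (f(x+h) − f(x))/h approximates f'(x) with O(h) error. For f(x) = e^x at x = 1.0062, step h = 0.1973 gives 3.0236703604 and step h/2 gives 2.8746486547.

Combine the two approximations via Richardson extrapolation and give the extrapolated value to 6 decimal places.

The method has order 1: 2^1 = 2.
Top: 2(2.8746486547) − (3.0236703604) = 2.7256269490
Denominator 2 − 1 = 1.
So the Richardson estimate is 2.7256269490.
Gap between inputs: 1.490e-01; correction applied: −0.1490217057.

2.725627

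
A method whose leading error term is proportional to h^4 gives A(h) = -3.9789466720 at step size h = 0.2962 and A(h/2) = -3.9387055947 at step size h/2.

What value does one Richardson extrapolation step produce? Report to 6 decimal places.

Order 4 gives 2^r = 16 and 2^r − 1 = 15.
Weighted: (-63.0192895152) − (-3.9789466720) = -59.0403428432
Divide by 2^4 − 1 = 15.
(16 × (-3.9387055947) − (-3.9789466720))/(16 − 1) = -3.9360228562
Gap between inputs: 4.024e-02; correction applied: +0.0026827385.

-3.936023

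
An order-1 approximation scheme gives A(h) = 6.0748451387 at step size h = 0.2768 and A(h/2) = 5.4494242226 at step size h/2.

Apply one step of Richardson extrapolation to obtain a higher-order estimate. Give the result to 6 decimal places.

4.824003

Leading term ∝ h^1; use weight 2 = 2^1.
2 × 5.4494242226 − 6.0748451387 = 4.8240033065
R = 4.8240033065/1 = 4.8240033065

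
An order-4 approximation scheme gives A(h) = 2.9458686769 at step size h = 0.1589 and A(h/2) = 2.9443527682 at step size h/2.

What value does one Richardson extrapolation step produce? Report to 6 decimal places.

2.944252

r = 4: numerator weight 16, denominator 15.
16 × 2.9443527682 − 2.9458686769 = 44.1637756143
Denominator 16 − 1 = 15.
R = 44.1637756143/15 = 2.9442517076
Shift from A(h/2): −0.0001010606.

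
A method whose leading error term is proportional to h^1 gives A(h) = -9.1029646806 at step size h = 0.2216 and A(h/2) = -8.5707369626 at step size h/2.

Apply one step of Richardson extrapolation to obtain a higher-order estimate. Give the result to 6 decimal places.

The method has order 1: 2^1 = 2.
2 × (-8.5707369626) − (-9.1029646806) = -8.0385092446
Denominator 2 − 1 = 1.
(-8.0385092446) ÷ 1 = -8.0385092446

-8.038509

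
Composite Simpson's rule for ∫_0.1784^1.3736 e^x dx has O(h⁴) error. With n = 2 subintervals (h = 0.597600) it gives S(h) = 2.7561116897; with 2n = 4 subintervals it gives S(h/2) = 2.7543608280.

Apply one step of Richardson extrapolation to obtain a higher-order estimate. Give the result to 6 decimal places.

Method order is 4; weight 2^4 = 16.
Numerator 16 × A(h/2) − A(h) = 16 × 2.7543608280 − 2.7561116897 = 41.3136615583
(16 × 2.7543608280 − 2.7561116897)/(16 − 1) = 2.7542441039
Correction |R − A(h/2)| = 1.167e-04; gap |A(h/2) − A(h)| = 1.751e-03.

2.754244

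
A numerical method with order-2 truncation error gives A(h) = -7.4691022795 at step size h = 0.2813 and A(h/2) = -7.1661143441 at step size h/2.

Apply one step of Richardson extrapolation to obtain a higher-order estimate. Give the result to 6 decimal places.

With r = 2 the leading error scales as h^2, so the weight is 2^2 = 4.
4*(-7.1661143441) = -28.6644573764; subtract (-7.4691022795) → -21.1953550969
Divide by 2^2 − 1 = 3.
(-21.1953550969) ÷ 3 = -7.0651183656
Correction |R − A(h/2)| = 1.010e-01; gap |A(h/2) − A(h)| = 3.030e-01.

-7.065118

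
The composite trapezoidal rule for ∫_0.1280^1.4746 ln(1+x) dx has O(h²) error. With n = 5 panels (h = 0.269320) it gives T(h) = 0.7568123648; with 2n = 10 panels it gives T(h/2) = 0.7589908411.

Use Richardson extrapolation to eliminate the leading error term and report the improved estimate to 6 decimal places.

0.759717

r = 2: numerator weight 4, denominator 3.
Weighted: 3.0359633644 − 0.7568123648 = 2.2791509996
Denominator 4 − 1 = 3.
Extrapolated: 2.2791509996 / 3 = 0.7597169999
Shift from A(h/2): +0.0007261588.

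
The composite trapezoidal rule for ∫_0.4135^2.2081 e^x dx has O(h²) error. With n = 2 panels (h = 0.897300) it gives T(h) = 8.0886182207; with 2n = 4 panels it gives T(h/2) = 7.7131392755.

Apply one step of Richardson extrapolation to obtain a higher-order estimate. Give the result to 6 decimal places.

With r = 2 the leading error scales as h^2, so the weight is 2^2 = 4.
Difference of the inputs: 7.7131392755 − 8.0886182207 = -0.3754789452
Correction (A(h/2) − A(h))/(4 − 1) = (-0.3754789452)/3 = -0.1251596484
R = A(h/2) + (A(h/2) − A(h))/3 = 7.7131392755 − 0.1251596484 = 7.5879796271

7.587980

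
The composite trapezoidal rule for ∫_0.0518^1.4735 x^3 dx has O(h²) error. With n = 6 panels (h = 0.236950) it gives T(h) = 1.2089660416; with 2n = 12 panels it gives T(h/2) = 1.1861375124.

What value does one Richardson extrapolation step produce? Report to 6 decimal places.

With r = 2 the leading error scales as h^2, so the weight is 2^2 = 4.
Weighted: 4.7445500496 − 1.2089660416 = 3.5355840080
Denominator 4 − 1 = 3.
3.5355840080 ÷ 3 = 1.1785280027
Gap between inputs: 2.283e-02; correction applied: −0.0076095097.

1.178528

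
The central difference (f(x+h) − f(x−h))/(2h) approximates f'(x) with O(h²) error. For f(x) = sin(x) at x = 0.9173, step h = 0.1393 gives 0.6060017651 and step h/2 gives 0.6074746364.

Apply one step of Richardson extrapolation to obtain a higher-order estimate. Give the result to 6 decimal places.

r = 2: numerator weight 4, denominator 3.
Top: 4(0.6074746364) − (0.6060017651) = 1.8238967805
Extrapolated: 1.8238967805 / 3 = 0.6079655935
Shift from A(h/2): +0.0004909571.

0.607966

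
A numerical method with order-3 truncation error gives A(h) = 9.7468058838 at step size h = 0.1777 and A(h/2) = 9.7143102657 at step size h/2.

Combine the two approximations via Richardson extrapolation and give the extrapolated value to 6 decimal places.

9.709668

r = 3: numerator weight 8, denominator 7.
8 × 9.7143102657 = 77.7144821256; 77.7144821256 − 9.7468058838 = 67.9676762418
Extrapolated: 67.9676762418 / 7 = 9.7096680345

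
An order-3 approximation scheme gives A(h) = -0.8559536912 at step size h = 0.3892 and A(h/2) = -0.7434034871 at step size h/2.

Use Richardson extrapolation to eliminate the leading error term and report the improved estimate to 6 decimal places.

-0.727325

Method order is 3; weight 2^3 = 8.
A(h/2) − A(h) = -0.7434034871 − (-0.8559536912) = 0.1125502041
Correction (A(h/2) − A(h))/(8 − 1) = 0.1125502041/7 = 0.0160786006
R = -0.7434034871 + 0.0160786006 = -0.7273248865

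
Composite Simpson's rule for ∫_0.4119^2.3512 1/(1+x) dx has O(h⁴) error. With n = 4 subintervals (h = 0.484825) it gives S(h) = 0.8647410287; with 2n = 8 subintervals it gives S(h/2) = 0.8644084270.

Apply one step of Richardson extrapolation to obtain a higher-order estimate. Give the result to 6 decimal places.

Error is O(h^4); halving h shrinks it by 2^4 = 16.
16 × 0.8644084270 = 13.8305348320; 13.8305348320 − 0.8647410287 = 12.9657938033
Divide by 2^4 − 1 = 15.
12.9657938033 ÷ 15 = 0.8643862536

0.864386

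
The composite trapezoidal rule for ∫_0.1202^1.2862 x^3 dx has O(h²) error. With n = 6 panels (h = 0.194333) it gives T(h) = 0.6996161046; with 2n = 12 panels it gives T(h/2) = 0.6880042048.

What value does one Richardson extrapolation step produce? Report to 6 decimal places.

0.684134

Order 2 gives 2^r = 4 and 2^r − 1 = 3.
Weighted: 2.7520168192 − 0.6996161046 = 2.0524007146
(4×0.6880042048 − 0.6996161046)/(4 − 1) = 0.6841335715
Shift from A(h/2): −0.0038706333.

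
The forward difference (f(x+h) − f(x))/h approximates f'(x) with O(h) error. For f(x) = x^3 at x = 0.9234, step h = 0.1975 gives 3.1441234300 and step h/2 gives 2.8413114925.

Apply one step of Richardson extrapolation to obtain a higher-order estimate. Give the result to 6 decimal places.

Order 1 gives 2^r = 2 and 2^r − 1 = 1.
Numerator 2*A(h/2) − A(h) = 2*2.8413114925 − 3.1441234300 = 2.5384995550
(2*2.8413114925 − 3.1441234300)/(2 − 1) = 2.5384995550
Gap between inputs: 3.028e-01; correction applied: −0.3028119375.

2.538500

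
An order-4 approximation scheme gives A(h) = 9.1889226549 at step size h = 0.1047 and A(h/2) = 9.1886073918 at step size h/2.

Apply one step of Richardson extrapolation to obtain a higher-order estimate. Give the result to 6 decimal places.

9.188586

Error is O(h^4); halving h shrinks it by 2^4 = 16.
Difference of the inputs: 9.1886073918 − 9.1889226549 = -0.0003152631
Divide by 2^4 − 1 = 15: (-0.0003152631)/15 = -0.0000210175
R = 9.1886073918 − 0.0000210175 = 9.1885863743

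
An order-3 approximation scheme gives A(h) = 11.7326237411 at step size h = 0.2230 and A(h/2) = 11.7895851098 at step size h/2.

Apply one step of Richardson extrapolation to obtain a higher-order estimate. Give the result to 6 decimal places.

r = 3: numerator weight 8, denominator 7.
2^3*A(h/2) = 94.3166808784; minus A(h) gives 82.5840571373.
Divide by 2^3 − 1 = 7.
So the Richardson estimate is 11.7977224482.

11.797722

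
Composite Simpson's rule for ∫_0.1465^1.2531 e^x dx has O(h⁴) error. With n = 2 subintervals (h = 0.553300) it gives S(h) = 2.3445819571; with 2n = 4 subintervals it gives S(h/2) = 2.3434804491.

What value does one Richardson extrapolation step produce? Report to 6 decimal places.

Method order is 4; weight 2^4 = 16.
Top: 16(2.3434804491) − (2.3445819571) = 35.1511052285
(16*2.3434804491 − 2.3445819571)/(16 − 1) = 2.3434070152
Gap between inputs: 1.102e-03; correction applied: −0.0000734339.

2.343407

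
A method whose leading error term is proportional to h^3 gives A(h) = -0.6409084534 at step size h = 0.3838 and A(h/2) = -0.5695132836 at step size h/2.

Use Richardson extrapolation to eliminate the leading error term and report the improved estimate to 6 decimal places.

-0.559314

Method order is 3; weight 2^3 = 8.
Difference of the inputs: -0.5695132836 − (-0.6409084534) = 0.0713951698
Divide by 2^3 − 1 = 7: 0.0713951698/7 = 0.0101993100
R = -0.5695132836 + 0.0101993100 = -0.5593139736
Correction |R − A(h/2)| = 1.020e-02; gap |A(h/2) − A(h)| = 7.140e-02.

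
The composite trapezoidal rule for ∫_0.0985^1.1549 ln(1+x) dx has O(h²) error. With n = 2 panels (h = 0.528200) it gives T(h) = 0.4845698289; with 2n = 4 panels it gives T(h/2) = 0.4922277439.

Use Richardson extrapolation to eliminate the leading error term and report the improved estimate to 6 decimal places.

0.494780

Method order is 2; weight 2^2 = 4.
2^2 × A(h/2) = 1.9689109756; minus A(h) gives 1.4843411467.
R = 1.4843411467/3 = 0.4947803822
Shift from A(h/2): +0.0025526383.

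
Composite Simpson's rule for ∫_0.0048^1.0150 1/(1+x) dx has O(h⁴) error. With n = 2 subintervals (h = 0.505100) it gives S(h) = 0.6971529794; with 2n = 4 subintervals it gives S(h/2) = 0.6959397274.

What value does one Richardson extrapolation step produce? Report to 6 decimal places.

0.695859

The method has order 4: 2^4 = 16.
2^4 × A(h/2) = 11.1350356384; minus A(h) gives 10.4378826590.
Denominator 16 − 1 = 15.
Extrapolated: 10.4378826590 / 15 = 0.6958588439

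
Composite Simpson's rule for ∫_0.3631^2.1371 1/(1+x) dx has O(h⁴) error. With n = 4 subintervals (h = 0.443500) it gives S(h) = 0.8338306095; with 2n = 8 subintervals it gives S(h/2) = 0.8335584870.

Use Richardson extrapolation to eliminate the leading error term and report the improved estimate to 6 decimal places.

r = 4: numerator weight 16, denominator 15.
16·0.8335584870 = 13.3369357920; subtract 0.8338306095 → 12.5031051825
R = 12.5031051825/15 = 0.8335403455

0.833540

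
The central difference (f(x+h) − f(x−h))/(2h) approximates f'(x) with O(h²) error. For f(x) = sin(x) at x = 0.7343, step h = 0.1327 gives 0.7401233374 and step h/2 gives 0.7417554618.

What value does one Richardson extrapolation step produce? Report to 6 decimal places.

With r = 2 the leading error scales as h^2, so the weight is 2^2 = 4.
4 × 0.7417554618 = 2.9670218472; 2.9670218472 − 0.7401233374 = 2.2268985098
R = 2.2268985098/3 = 0.7422995033
Correction |R − A(h/2)| = 5.440e-04; gap |A(h/2) − A(h)| = 1.632e-03.

0.742300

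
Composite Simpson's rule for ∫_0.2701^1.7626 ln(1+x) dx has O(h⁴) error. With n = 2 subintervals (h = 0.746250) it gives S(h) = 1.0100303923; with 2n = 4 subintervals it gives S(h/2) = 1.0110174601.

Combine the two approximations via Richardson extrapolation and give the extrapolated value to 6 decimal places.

1.011083

The method has order 4: 2^4 = 16.
Weighted: 16.1762793616 − 1.0100303923 = 15.1662489693
Divide by 2^4 − 1 = 15.
Extrapolated: 15.1662489693 / 15 = 1.0110832646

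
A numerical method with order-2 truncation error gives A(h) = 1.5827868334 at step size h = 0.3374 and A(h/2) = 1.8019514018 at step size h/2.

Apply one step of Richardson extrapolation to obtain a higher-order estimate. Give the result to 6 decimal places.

Error is O(h^2); halving h shrinks it by 2^2 = 4.
Numerator 4·A(h/2) − A(h) = 4·1.8019514018 − 1.5827868334 = 5.6250187738
R = 5.6250187738/3 = 1.8750062579
Correction |R − A(h/2)| = 7.305e-02; gap |A(h/2) − A(h)| = 2.192e-01.

1.875006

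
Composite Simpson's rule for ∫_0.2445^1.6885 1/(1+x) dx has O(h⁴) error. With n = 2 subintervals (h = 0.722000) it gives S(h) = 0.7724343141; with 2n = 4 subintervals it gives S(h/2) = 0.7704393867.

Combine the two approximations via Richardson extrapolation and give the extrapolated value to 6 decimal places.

Error is O(h^4); halving h shrinks it by 2^4 = 16.
Weighted: 12.3270301872 − 0.7724343141 = 11.5545958731
Divide by 2^4 − 1 = 15.
(16·0.7704393867 − 0.7724343141)/(16 − 1) = 0.7703063915
Shift from A(h/2): −0.0001329952.

0.770306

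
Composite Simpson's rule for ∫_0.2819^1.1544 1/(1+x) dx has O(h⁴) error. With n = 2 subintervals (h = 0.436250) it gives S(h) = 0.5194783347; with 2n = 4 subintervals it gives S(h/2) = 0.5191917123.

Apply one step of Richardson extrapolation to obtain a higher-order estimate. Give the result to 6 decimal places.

The method has order 4: 2^4 = 16.
16*0.5191917123 = 8.3070673968; 8.3070673968 − 0.5194783347 = 7.7875890621
(16*0.5191917123 − 0.5194783347)/(16 − 1) = 0.5191726041
Gap between inputs: 2.866e-04; correction applied: −0.0000191082.

0.519173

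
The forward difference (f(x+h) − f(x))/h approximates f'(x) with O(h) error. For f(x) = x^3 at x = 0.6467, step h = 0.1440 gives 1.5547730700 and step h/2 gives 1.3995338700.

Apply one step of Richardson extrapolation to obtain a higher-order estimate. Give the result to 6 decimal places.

1.244295

Method order is 1; weight 2^1 = 2.
Top: 2(1.3995338700) − (1.5547730700) = 1.2442946700
1.2442946700 ÷ 1 = 1.2442946700
Correction |R − A(h/2)| = 1.552e-01; gap |A(h/2) − A(h)| = 1.552e-01.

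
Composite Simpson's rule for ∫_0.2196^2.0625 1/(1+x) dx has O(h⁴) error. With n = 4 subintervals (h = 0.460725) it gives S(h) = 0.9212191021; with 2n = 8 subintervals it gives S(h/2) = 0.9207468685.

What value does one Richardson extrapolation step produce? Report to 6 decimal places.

0.920715

r = 4: numerator weight 16, denominator 15.
16 × 0.9207468685 = 14.7319498960; subtract 0.9212191021 → 13.8107307939
Divide by 2^4 − 1 = 15.
Result: 0.9207153863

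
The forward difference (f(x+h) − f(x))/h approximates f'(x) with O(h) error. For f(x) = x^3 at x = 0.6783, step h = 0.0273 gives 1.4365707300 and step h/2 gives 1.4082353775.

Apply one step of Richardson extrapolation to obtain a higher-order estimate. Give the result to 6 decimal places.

Order 1 gives 2^r = 2 and 2^r − 1 = 1.
2*1.4082353775 − 1.4365707300 = 1.3799000250
Denominator 2 − 1 = 1.
So the Richardson estimate is 1.3799000250.
Shift from A(h/2): −0.0283353525.

1.379900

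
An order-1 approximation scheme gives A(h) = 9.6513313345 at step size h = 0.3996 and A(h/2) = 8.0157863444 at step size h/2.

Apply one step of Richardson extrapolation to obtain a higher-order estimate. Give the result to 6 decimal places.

6.380241

Order 1 gives 2^r = 2 and 2^r − 1 = 1.
Top: 2(8.0157863444) − (9.6513313345) = 6.3802413543
R = 6.3802413543/1 = 6.3802413543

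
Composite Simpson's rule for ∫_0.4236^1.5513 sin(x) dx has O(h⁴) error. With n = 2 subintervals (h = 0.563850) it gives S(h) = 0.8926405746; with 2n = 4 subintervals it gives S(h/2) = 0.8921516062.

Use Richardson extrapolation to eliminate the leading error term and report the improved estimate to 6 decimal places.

0.892119

The method has order 4: 2^4 = 16.
2^4·A(h/2) = 14.2744256992; minus A(h) gives 13.3817851246.
Denominator 16 − 1 = 15.
So the Richardson estimate is 0.8921190083.
Correction |R − A(h/2)| = 3.260e-05; gap |A(h/2) − A(h)| = 4.890e-04.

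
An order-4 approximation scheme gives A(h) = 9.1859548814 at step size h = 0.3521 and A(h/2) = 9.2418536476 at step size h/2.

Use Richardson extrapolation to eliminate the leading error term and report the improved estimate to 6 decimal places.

r = 4: numerator weight 16, denominator 15.
2^4×A(h/2) = 147.8696583616; minus A(h) gives 138.6837034802.
Divide by 2^4 − 1 = 15.
138.6837034802 ÷ 15 = 9.2455802320

9.245580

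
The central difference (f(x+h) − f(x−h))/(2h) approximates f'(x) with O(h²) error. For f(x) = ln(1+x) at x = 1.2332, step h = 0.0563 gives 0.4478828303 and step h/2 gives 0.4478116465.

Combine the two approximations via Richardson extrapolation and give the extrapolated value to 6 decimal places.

Method order is 2; weight 2^2 = 4.
Top: 4(0.4478116465) − (0.4478828303) = 1.3433637557
Denominator 4 − 1 = 3.
So the Richardson estimate is 0.4477879186.
Correction |R − A(h/2)| = 2.373e-05; gap |A(h/2) − A(h)| = 7.118e-05.

0.447788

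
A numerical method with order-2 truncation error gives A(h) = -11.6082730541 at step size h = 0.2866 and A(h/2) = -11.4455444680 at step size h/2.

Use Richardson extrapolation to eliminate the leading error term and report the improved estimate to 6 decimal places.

-11.391302

With r = 2 the leading error scales as h^2, so the weight is 2^2 = 4.
Difference of the inputs: -11.4455444680 − (-11.6082730541) = 0.1627285861
Divide by 2^2 − 1 = 3: 0.1627285861/3 = 0.0542428620
R = A(h/2) + (A(h/2) − A(h))/3 = -11.4455444680 + 0.0542428620 = -11.3913016060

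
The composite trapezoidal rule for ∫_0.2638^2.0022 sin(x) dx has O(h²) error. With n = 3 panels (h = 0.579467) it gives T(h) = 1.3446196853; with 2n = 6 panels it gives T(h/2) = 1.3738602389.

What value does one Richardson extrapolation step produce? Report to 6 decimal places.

With r = 2 the leading error scales as h^2, so the weight is 2^2 = 4.
4*1.3738602389 = 5.4954409556; 5.4954409556 − 1.3446196853 = 4.1508212703
Divide by 2^2 − 1 = 3.
So the Richardson estimate is 1.3836070901.

1.383607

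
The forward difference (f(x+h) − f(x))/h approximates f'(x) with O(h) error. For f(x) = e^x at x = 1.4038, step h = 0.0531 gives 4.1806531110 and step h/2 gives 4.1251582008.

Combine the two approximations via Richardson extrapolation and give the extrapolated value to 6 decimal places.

Method order is 1; weight 2^1 = 2.
Difference of the inputs: 4.1251582008 − 4.1806531110 = -0.0554949102
Divide by 2^1 − 1 = 1: (-0.0554949102)/1 = -0.0554949102
R = 4.1251582008 − 0.0554949102 = 4.0696632906

4.069663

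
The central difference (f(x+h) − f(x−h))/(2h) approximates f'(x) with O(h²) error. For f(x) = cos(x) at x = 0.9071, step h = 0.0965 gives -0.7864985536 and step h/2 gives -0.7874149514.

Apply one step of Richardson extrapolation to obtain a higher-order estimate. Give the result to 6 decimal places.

r = 2: numerator weight 4, denominator 3.
4*(-0.7874149514) = -3.1496598056; (-3.1496598056) − (-0.7864985536) = -2.3631612520
Divide by 2^2 − 1 = 3.
(-2.3631612520) ÷ 3 = -0.7877204173
Correction |R − A(h/2)| = 3.055e-04; gap |A(h/2) − A(h)| = 9.164e-04.

-0.787720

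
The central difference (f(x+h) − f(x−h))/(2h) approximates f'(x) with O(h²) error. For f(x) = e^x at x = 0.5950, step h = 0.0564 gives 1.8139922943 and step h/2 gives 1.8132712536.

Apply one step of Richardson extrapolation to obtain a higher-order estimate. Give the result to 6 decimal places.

r = 2, so 2^r = 4.
4·1.8132712536 = 7.2530850144; 7.2530850144 − 1.8139922943 = 5.4390927201
Divide by 2^2 − 1 = 3.
So the Richardson estimate is 1.8130309067.

1.813031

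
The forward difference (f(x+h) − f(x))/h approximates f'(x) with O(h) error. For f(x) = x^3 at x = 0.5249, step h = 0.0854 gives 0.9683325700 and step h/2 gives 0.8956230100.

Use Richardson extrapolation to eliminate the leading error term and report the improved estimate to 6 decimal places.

0.822913

Method order is 1; weight 2^1 = 2.
Weighted: 1.7912460200 − 0.9683325700 = 0.8229134500
(2 × 0.8956230100 − 0.9683325700)/(2 − 1) = 0.8229134500
Shift from A(h/2): −0.0727095600.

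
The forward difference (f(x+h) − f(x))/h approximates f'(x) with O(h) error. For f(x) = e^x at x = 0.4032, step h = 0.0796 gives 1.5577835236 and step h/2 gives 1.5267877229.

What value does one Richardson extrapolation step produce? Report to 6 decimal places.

1.495792

Error is O(h^1); halving h shrinks it by 2^1 = 2.
2*1.5267877229 = 3.0535754458; subtract 1.5577835236 → 1.4957919222
Divide by 2^1 − 1 = 1.
(2*1.5267877229 − 1.5577835236)/(2 − 1) = 1.4957919222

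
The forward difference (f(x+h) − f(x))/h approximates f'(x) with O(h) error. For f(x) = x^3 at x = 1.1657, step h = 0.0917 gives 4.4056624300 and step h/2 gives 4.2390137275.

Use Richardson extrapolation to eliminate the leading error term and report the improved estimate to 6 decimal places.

4.072365

The method has order 1: 2^1 = 2.
2*4.2390137275 = 8.4780274550; 8.4780274550 − 4.4056624300 = 4.0723650250
Divide by 2^1 − 1 = 1.
4.0723650250 ÷ 1 = 4.0723650250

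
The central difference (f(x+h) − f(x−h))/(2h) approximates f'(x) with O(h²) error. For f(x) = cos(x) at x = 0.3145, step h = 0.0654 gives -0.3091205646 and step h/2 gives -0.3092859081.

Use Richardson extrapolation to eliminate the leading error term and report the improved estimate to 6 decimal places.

Leading term ∝ h^2; use weight 4 = 2^2.
4 × (-0.3092859081) = -1.2371436324; subtract (-0.3091205646) → -0.9280230678
R = (-0.9280230678)/3 = -0.3093410226
Gap between inputs: 1.653e-04; correction applied: −0.0000551145.

-0.309341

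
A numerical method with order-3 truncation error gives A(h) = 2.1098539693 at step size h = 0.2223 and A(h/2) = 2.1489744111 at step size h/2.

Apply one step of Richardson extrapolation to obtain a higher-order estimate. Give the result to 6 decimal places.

2.154563

Leading term ∝ h^3; use weight 8 = 2^3.
Weighted: 17.1917952888 − 2.1098539693 = 15.0819413195
15.0819413195 ÷ 7 = 2.1545630456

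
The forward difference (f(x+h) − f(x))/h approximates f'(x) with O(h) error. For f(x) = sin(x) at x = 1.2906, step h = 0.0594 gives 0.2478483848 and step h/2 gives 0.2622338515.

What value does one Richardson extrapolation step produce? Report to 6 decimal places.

r = 1: numerator weight 2, denominator 1.
Numerator 2·A(h/2) − A(h) = 2·0.2622338515 − 0.2478483848 = 0.2766193182
R = 0.2766193182/1 = 0.2766193182
Gap between inputs: 1.439e-02; correction applied: +0.0143854667.

0.276619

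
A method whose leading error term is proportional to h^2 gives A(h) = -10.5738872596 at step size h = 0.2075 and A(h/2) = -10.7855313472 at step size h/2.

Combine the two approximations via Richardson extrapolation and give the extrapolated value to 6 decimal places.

-10.856079

With r = 2 the leading error scales as h^2, so the weight is 2^2 = 4.
Weighted: (-43.1421253888) − (-10.5738872596) = -32.5682381292
(4*(-10.7855313472) − (-10.5738872596))/(4 − 1) = -10.8560793764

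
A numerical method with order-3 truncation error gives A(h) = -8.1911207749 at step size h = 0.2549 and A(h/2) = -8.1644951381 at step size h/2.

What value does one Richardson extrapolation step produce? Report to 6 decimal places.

The method has order 3: 2^3 = 8.
Weighted: (-65.3159611048) − (-8.1911207749) = -57.1248403299
(8 × (-8.1644951381) − (-8.1911207749))/(8 − 1) = -8.1606914757
Correction |R − A(h/2)| = 3.804e-03; gap |A(h/2) − A(h)| = 2.663e-02.

-8.160691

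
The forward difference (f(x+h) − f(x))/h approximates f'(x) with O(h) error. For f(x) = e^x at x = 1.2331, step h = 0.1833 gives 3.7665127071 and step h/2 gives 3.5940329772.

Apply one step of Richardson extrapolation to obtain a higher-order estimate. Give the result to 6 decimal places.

3.421553

Error is O(h^1); halving h shrinks it by 2^1 = 2.
2×3.5940329772 − 3.7665127071 = 3.4215532473
3.4215532473 ÷ 1 = 3.4215532473
Gap between inputs: 1.725e-01; correction applied: −0.1724797299.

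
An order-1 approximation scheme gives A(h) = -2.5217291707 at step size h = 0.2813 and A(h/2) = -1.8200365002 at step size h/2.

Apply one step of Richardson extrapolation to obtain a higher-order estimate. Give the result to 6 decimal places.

-1.118344

Order 1 gives 2^r = 2 and 2^r − 1 = 1.
A(h/2) − A(h) = -1.8200365002 − (-2.5217291707) = 0.7016926705
Correction (A(h/2) − A(h))/(2 − 1) = 0.7016926705/1 = 0.7016926705
R = -1.8200365002 + 0.7016926705 = -1.1183438297
Correction |R − A(h/2)| = 7.017e-01; gap |A(h/2) − A(h)| = 7.017e-01.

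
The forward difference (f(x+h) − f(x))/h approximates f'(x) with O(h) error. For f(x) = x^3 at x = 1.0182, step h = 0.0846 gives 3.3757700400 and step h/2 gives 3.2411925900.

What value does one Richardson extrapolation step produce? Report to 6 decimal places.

3.106615

Error is O(h^1); halving h shrinks it by 2^1 = 2.
Top: 2(3.2411925900) − (3.3757700400) = 3.1066151400
(2*3.2411925900 − 3.3757700400)/(2 − 1) = 3.1066151400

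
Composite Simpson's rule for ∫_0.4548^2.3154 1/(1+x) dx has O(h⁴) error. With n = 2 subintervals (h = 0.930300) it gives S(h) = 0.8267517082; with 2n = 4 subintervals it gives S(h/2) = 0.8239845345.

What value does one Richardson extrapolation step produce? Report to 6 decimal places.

0.823800

Leading term ∝ h^4; use weight 16 = 2^4.
16 × 0.8239845345 = 13.1837525520; 13.1837525520 − 0.8267517082 = 12.3570008438
12.3570008438 ÷ 15 = 0.8238000563
Gap between inputs: 2.767e-03; correction applied: −0.0001844782.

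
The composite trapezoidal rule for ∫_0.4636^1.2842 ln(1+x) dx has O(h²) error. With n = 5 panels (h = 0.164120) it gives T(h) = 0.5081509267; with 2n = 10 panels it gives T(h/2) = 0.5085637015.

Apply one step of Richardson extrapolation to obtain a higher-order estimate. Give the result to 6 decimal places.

0.508701

r = 2, so 2^r = 4.
A(h/2) − A(h) = 0.5085637015 − 0.5081509267 = 0.0004127748
Divide by 2^2 − 1 = 3: 0.0004127748/3 = 0.0001375916
R = 0.5085637015 + 0.0001375916 = 0.5087012931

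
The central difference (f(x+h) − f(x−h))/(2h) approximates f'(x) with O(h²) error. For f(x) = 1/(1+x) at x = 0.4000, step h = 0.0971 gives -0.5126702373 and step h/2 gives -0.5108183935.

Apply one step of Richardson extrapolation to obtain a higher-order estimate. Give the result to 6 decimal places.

-0.510201

Order 2 gives 2^r = 4 and 2^r − 1 = 3.
4 × (-0.5108183935) = -2.0432735740; (-2.0432735740) − (-0.5126702373) = -1.5306033367
Divide by 2^2 − 1 = 3.
Extrapolated: (-1.5306033367) / 3 = -0.5102011122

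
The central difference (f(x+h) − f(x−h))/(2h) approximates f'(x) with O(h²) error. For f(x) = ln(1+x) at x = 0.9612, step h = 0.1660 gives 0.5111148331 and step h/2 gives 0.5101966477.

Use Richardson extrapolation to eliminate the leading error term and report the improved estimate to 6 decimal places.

Order 2 gives 2^r = 4 and 2^r − 1 = 3.
Numerator 4·A(h/2) − A(h) = 4·0.5101966477 − 0.5111148331 = 1.5296717577
R = 1.5296717577/3 = 0.5098905859
Gap between inputs: 9.182e-04; correction applied: −0.0003060618.

0.509891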